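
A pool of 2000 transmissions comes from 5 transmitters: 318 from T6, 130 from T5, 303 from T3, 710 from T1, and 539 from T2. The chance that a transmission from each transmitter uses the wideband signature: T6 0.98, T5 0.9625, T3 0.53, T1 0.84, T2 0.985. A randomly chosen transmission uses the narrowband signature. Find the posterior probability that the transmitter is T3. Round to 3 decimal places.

Taking complements, P(narrowband | each) = T6 0.02, T5 0.0375, T3 0.47, T1 0.16, T2 0.015.
Compute prior × likelihood for every hypothesis:
  T6: 0.159 × 0.02 = 0.00318
  T5: 0.065 × 0.0375 = 0.0024375
  T3: 0.1515 × 0.47 = 0.071205
  T1: 0.355 × 0.16 = 0.0568
  T2: 0.2695 × 0.015 = 0.0040425
Total = 0.137665.
P(T3 | evidence) = 0.071205 / 0.137665 ≈ 0.517.

0.517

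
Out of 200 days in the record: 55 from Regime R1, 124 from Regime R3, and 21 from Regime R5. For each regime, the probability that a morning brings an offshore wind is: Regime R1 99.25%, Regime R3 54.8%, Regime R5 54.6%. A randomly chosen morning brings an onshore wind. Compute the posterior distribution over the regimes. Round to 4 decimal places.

Taking complements, P(onshore | each) = Regime R1 0.0075, Regime R3 0.452, Regime R5 0.454.
By Bayes' rule, posterior ∝ prior × likelihood:
  Regime R1: 0.275 × 0.0075 = 0.0020625
  Regime R3: 0.62 × 0.452 = 0.28024
  Regime R5: 0.105 × 0.454 = 0.04767
Normalizing constant = 0.3299725.
P(Regime R1 | onshore) = 0.0020625/0.3299725 ≈ 0.0063
P(Regime R3 | onshore) = 0.28024/0.3299725 ≈ 0.8493
P(Regime R5 | onshore) = 0.04767/0.3299725 ≈ 0.1445

Regime R1 0.0063, Regime R3 0.8493, Regime R5 0.1445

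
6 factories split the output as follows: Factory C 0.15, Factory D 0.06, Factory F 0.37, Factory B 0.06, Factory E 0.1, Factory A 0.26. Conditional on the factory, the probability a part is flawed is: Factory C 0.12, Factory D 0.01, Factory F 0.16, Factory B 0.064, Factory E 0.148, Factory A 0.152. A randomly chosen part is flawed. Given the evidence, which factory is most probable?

Factory F

Unnormalized posteriors (prior × likelihood):
  Factory C: 0.15 × 0.12 = 0.018
  Factory D: 0.06 × 0.01 = 0.0006
  Factory F: 0.37 × 0.16 = 0.0592
  Factory B: 0.06 × 0.064 = 0.00384
  Factory E: 0.1 × 0.148 = 0.0148
  Factory A: 0.26 × 0.152 = 0.03952
Sum = 0.13596.
Largest term belongs to Factory F, so Factory F is most probable.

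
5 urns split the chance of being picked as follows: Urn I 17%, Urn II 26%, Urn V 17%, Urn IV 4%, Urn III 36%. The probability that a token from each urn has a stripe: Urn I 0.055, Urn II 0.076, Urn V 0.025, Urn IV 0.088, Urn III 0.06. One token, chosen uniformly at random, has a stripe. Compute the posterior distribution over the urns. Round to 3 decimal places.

Urn I 0.160, Urn II 0.338, Urn V 0.073, Urn IV 0.060, Urn III 0.369

By Bayes' rule, posterior ∝ prior × likelihood:
  Urn I: 0.17 × 0.055 = 0.00935
  Urn II: 0.26 × 0.076 = 0.01976
  Urn V: 0.17 × 0.025 = 0.00425
  Urn IV: 0.04 × 0.088 = 0.00352
  Urn III: 0.36 × 0.06 = 0.0216
Normalizing constant = 0.05848.
P(Urn I | striped) = 0.00935/0.05848 ≈ 0.160
P(Urn II | striped) = 0.01976/0.05848 ≈ 0.338
P(Urn V | striped) = 0.00425/0.05848 ≈ 0.073
P(Urn IV | striped) = 0.00352/0.05848 ≈ 0.060
P(Urn III | striped) = 0.0216/0.05848 ≈ 0.369
(Check: 0.160+0.338+0.073+0.060+0.369 = 1.000.)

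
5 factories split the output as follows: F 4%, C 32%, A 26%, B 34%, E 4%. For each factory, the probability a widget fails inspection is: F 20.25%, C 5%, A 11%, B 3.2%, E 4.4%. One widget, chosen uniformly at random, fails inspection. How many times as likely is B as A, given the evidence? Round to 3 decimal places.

0.380

Compute prior × likelihood for every hypothesis:
  F: 0.04 × 0.2025 = 0.0081
  C: 0.32 × 0.05 = 0.016
  A: 0.26 × 0.11 = 0.0286
  B: 0.34 × 0.032 = 0.01088
  E: 0.04 × 0.044 = 0.00176
Sum = 0.06534.
The ratio is 0.01088 / 0.0286 (the normalizer cancels) = 0.380.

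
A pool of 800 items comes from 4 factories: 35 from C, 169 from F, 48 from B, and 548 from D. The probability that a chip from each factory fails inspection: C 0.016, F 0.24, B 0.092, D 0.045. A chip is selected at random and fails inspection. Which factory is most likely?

Compute prior × likelihood for every hypothesis:
  C: 0.04375 × 0.016 = 0.0007
  F: 0.21125 × 0.24 = 0.0507
  B: 0.06 × 0.092 = 0.00552
  D: 0.685 × 0.045 = 0.030825
Normalizing constant = 0.087745.
Largest term belongs to F, so F is most probable.

F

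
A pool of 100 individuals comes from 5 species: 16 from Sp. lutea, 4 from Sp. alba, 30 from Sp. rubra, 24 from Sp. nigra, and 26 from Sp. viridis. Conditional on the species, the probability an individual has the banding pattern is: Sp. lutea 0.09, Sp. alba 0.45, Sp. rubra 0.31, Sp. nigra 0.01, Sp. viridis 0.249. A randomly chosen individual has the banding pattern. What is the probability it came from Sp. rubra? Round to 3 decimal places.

0.483

Compute prior × likelihood for every hypothesis:
  Sp. lutea: 0.16 × 0.09 = 0.0144
  Sp. alba: 0.04 × 0.45 = 0.018
  Sp. rubra: 0.3 × 0.31 = 0.093
  Sp. nigra: 0.24 × 0.01 = 0.0024
  Sp. viridis: 0.26 × 0.249 = 0.06474
Normalizing constant = 0.19254.
P(Sp. rubra | evidence) = 0.093 / 0.19254 ≈ 0.483.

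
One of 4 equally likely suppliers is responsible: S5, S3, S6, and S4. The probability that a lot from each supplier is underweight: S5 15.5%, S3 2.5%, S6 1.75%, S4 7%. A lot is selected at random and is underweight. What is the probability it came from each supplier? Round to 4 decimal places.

S5 0.5794, S3 0.0935, S6 0.0654, S4 0.2617

With a uniform prior (1/4 each), posterior ∝ likelihood:
  S5: 0.155
  S3: 0.025
  S6: 0.0175
  S4: 0.07
Normalizing constant = 0.2675.
P(S5 | underweight) = 0.155/0.2675 ≈ 0.5794
P(S3 | underweight) = 0.025/0.2675 ≈ 0.0935
P(S6 | underweight) = 0.0175/0.2675 ≈ 0.0654
P(S4 | underweight) = 0.07/0.2675 ≈ 0.2617
(Check: 0.5794+0.0935+0.0654+0.2617 = 1.0000.)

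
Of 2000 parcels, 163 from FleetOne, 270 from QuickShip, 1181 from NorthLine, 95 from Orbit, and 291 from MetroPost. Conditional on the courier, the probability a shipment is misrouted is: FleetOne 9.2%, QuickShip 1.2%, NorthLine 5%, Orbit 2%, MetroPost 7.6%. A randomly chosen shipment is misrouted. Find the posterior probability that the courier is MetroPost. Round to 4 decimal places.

Compute prior × likelihood for every hypothesis:
  FleetOne: 0.0815 × 0.092 = 0.007498
  QuickShip: 0.135 × 0.012 = 0.00162
  NorthLine: 0.5905 × 0.05 = 0.029525
  Orbit: 0.0475 × 0.02 = 0.00095
  MetroPost: 0.1455 × 0.076 = 0.011058
Normalizing constant = 0.050651.
P(MetroPost | evidence) = 0.011058 / 0.050651 ≈ 0.2183.

0.2183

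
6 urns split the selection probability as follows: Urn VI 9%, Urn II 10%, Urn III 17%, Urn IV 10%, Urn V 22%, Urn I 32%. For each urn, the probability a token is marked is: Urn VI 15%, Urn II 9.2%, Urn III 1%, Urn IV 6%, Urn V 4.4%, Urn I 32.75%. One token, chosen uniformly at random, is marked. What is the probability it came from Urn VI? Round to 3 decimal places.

0.093

Unnormalized posteriors (prior × likelihood):
  Urn VI: 0.09 × 0.15 = 0.0135
  Urn II: 0.1 × 0.092 = 0.0092
  Urn III: 0.17 × 0.01 = 0.0017
  Urn IV: 0.1 × 0.06 = 0.006
  Urn V: 0.22 × 0.044 = 0.00968
  Urn I: 0.32 × 0.3275 = 0.1048
Normalizing constant = 0.14488.
P(Urn VI | evidence) = 0.0135 / 0.14488 ≈ 0.093.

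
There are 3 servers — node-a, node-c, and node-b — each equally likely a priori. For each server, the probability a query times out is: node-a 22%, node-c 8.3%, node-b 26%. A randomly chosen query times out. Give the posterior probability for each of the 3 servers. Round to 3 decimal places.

Since the prior is uniform, the posterior is proportional to the likelihood:
  node-a: 0.22
  node-c: 0.083
  node-b: 0.26
Total = 0.563.
P(node-a | timeout) = 0.22/0.563 ≈ 0.391
P(node-c | timeout) = 0.083/0.563 ≈ 0.147
P(node-b | timeout) = 0.26/0.563 ≈ 0.462

node-a 0.391, node-c 0.147, node-b 0.462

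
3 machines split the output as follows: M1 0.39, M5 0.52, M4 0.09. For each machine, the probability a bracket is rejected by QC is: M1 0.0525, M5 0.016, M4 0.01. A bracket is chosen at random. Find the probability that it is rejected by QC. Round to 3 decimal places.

0.030

Prior × likelihood for each hypothesis:
  M1: 0.39 × 0.0525 = 0.020475
  M5: 0.52 × 0.016 = 0.00832
  M4: 0.09 × 0.01 = 0.0009
P(rejected) = 0.020475 + 0.00832 + 0.0009 = 0.029695 → 0.030.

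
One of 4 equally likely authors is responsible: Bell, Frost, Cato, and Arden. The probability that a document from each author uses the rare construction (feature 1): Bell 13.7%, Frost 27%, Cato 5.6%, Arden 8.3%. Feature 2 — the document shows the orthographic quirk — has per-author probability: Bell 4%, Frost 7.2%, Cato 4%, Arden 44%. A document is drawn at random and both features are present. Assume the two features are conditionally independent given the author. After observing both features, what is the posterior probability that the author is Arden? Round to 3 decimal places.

0.573

With a uniform prior (1/4 each), posterior ∝ likelihood:
  Bell: 0.137 × 0.04 = 0.00548
  Frost: 0.27 × 0.072 = 0.01944
  Cato: 0.056 × 0.04 = 0.00224
  Arden: 0.083 × 0.44 = 0.03652
Normalizing constant = 0.06368.
P(Arden | evidence) = 0.03652 / 0.06368 ≈ 0.573.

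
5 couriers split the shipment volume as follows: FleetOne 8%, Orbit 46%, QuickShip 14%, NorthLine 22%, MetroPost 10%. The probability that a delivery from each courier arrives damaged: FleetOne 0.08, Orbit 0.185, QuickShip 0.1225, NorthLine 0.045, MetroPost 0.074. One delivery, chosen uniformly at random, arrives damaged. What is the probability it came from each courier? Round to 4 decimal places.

Compute prior × likelihood for every hypothesis:
  FleetOne: 0.08 × 0.08 = 0.0064
  Orbit: 0.46 × 0.185 = 0.0851
  QuickShip: 0.14 × 0.1225 = 0.01715
  NorthLine: 0.22 × 0.045 = 0.0099
  MetroPost: 0.1 × 0.074 = 0.0074
Total = 0.12595.
P(FleetOne | damaged) = 0.0064/0.12595 ≈ 0.0508
P(Orbit | damaged) = 0.0851/0.12595 ≈ 0.6757
P(QuickShip | damaged) = 0.01715/0.12595 ≈ 0.1362
P(NorthLine | damaged) = 0.0099/0.12595 ≈ 0.0786
P(MetroPost | damaged) = 0.0074/0.12595 ≈ 0.0588

FleetOne 0.0508, Orbit 0.6757, QuickShip 0.1362, NorthLine 0.0786, MetroPost 0.0588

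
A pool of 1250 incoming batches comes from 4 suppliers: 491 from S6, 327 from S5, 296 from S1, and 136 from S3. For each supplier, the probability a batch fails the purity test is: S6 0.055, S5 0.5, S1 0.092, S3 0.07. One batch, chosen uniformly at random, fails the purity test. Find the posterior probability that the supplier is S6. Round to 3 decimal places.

By Bayes' rule, posterior ∝ prior × likelihood:
  S6: 0.3928 × 0.055 = 0.021604
  S5: 0.2616 × 0.5 = 0.1308
  S1: 0.2368 × 0.092 = 0.0217856
  S3: 0.1088 × 0.07 = 0.007616
Normalizing constant = 0.1818056.
P(S6 | evidence) = 0.021604 / 0.1818056 ≈ 0.119.

0.119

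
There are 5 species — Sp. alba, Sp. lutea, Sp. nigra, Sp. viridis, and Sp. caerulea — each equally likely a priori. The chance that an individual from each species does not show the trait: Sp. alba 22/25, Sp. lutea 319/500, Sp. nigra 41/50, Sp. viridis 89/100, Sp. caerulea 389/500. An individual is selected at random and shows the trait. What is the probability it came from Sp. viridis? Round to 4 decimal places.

0.1107

Taking complements, P(trait | each) = Sp. alba 0.12, Sp. lutea 0.362, Sp. nigra 0.18, Sp. viridis 0.11, Sp. caerulea 0.222.
With a uniform prior (1/5 each), posterior ∝ likelihood:
  Sp. alba: 0.12
  Sp. lutea: 0.362
  Sp. nigra: 0.18
  Sp. viridis: 0.11
  Sp. caerulea: 0.222
Sum = 0.994.
P(Sp. viridis | evidence) = 0.11 / 0.994 ≈ 0.1107.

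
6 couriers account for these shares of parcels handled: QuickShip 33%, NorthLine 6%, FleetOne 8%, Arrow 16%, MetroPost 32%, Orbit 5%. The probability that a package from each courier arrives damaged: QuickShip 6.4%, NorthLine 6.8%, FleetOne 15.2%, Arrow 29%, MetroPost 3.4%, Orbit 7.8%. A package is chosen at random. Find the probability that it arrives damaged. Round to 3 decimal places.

0.099

By Bayes' rule, posterior ∝ prior × likelihood:
  QuickShip: 0.33 × 0.064 = 0.02112
  NorthLine: 0.06 × 0.068 = 0.00408
  FleetOne: 0.08 × 0.152 = 0.01216
  Arrow: 0.16 × 0.29 = 0.0464
  MetroPost: 0.32 × 0.034 = 0.01088
  Orbit: 0.05 × 0.078 = 0.0039
P(damaged) = 0.02112 + 0.00408 + 0.01216 + 0.0464 + 0.01088 + 0.0039 = 0.09854 → 0.099.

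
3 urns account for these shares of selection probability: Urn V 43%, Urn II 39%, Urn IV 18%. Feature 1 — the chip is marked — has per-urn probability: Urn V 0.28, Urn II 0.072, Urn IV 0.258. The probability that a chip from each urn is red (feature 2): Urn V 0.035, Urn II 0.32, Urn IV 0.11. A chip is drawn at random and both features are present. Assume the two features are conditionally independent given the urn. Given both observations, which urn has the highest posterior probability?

Urn II

By Bayes' rule, posterior ∝ prior × likelihood:
  Urn V: 0.43 × 0.28 × 0.035 = 0.004214
  Urn II: 0.39 × 0.072 × 0.32 = 0.0089856
  Urn IV: 0.18 × 0.258 × 0.11 = 0.0051084
Total = 0.018308.
Largest term belongs to Urn II, so Urn II is most probable.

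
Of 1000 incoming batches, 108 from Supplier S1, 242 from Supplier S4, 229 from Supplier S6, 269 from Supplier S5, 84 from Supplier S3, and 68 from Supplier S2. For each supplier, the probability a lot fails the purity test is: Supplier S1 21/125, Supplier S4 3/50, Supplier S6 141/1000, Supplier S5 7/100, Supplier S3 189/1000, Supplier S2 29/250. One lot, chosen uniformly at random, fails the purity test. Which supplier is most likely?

Prior × likelihood for each hypothesis:
  Supplier S1: 0.108 × 0.168 = 0.018144
  Supplier S4: 0.242 × 0.06 = 0.01452
  Supplier S6: 0.229 × 0.141 = 0.032289
  Supplier S5: 0.269 × 0.07 = 0.01883
  Supplier S3: 0.084 × 0.189 = 0.015876
  Supplier S2: 0.068 × 0.116 = 0.007888
Total = 0.107547.
Largest term belongs to Supplier S6, so Supplier S6 is most probable.

Supplier S6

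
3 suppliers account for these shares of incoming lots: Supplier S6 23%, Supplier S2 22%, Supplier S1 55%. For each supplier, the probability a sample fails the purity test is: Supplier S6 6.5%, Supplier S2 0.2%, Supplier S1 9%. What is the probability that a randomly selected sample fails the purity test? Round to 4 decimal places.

0.0649

Prior × likelihood for each hypothesis:
  Supplier S6: 0.23 × 0.065 = 0.01495
  Supplier S2: 0.22 × 0.002 = 0.00044
  Supplier S1: 0.55 × 0.09 = 0.0495
P(off-spec) = 0.01495 + 0.00044 + 0.0495 = 0.06489 → 0.0649.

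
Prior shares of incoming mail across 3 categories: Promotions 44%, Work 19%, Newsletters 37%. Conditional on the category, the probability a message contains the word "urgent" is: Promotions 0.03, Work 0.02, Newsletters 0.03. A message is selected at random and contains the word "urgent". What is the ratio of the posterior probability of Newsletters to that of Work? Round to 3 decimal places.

2.921

Prior × likelihood for each hypothesis:
  Promotions: 0.44 × 0.03 = 0.0132
  Work: 0.19 × 0.02 = 0.0038
  Newsletters: 0.37 × 0.03 = 0.0111
Sum = 0.0281.
The ratio is 0.0111 / 0.0038 (the normalizer cancels) = 2.921.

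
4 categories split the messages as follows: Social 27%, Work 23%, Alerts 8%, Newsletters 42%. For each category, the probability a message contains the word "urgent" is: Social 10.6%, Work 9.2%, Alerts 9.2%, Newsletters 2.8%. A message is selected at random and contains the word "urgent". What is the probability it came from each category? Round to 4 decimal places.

Unnormalized posteriors (prior × likelihood):
  Social: 0.27 × 0.106 = 0.02862
  Work: 0.23 × 0.092 = 0.02116
  Alerts: 0.08 × 0.092 = 0.00736
  Newsletters: 0.42 × 0.028 = 0.01176
Total = 0.0689.
P(Social | urgent-flag) = 0.02862/0.0689 ≈ 0.4154
P(Work | urgent-flag) = 0.02116/0.0689 ≈ 0.3071
P(Alerts | urgent-flag) = 0.00736/0.0689 ≈ 0.1068
P(Newsletters | urgent-flag) = 0.01176/0.0689 ≈ 0.1707

Social 0.4154, Work 0.3071, Alerts 0.1068, Newsletters 0.1707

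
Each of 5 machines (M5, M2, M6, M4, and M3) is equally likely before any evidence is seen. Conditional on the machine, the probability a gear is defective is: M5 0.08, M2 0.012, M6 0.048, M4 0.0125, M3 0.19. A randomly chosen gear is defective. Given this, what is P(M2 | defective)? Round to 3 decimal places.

0.035

With a uniform prior (1/5 each), posterior ∝ likelihood:
  M5: 0.08
  M2: 0.012
  M6: 0.048
  M4: 0.0125
  M3: 0.19
Normalizing constant = 0.3425.
P(M2 | evidence) = 0.012 / 0.3425 ≈ 0.035.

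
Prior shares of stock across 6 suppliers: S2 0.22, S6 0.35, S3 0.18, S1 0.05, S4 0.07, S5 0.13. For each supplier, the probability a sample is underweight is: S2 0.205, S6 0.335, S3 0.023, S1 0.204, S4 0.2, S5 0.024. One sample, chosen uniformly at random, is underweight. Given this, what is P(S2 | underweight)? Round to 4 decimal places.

Compute prior × likelihood for every hypothesis:
  S2: 0.22 × 0.205 = 0.0451
  S6: 0.35 × 0.335 = 0.11725
  S3: 0.18 × 0.023 = 0.00414
  S1: 0.05 × 0.204 = 0.0102
  S4: 0.07 × 0.2 = 0.014
  S5: 0.13 × 0.024 = 0.00312
Sum = 0.19381.
P(S2 | evidence) = 0.0451 / 0.19381 ≈ 0.2327.

0.2327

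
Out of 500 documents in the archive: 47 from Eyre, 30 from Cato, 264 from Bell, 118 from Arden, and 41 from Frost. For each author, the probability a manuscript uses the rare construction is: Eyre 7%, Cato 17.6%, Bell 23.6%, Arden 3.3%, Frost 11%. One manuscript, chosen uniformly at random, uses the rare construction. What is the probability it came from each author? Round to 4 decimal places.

Compute prior × likelihood for every hypothesis:
  Eyre: 0.094 × 0.07 = 0.00658
  Cato: 0.06 × 0.176 = 0.01056
  Bell: 0.528 × 0.236 = 0.124608
  Arden: 0.236 × 0.033 = 0.007788
  Frost: 0.082 × 0.11 = 0.00902
Total = 0.158556.
P(Eyre | rare-form) = 0.00658/0.158556 ≈ 0.0415
P(Cato | rare-form) = 0.01056/0.158556 ≈ 0.0666
P(Bell | rare-form) = 0.124608/0.158556 ≈ 0.7859
P(Arden | rare-form) = 0.007788/0.158556 ≈ 0.0491
P(Frost | rare-form) = 0.00902/0.158556 ≈ 0.0569

Eyre 0.0415, Cato 0.0666, Bell 0.7859, Arden 0.0491, Frost 0.0569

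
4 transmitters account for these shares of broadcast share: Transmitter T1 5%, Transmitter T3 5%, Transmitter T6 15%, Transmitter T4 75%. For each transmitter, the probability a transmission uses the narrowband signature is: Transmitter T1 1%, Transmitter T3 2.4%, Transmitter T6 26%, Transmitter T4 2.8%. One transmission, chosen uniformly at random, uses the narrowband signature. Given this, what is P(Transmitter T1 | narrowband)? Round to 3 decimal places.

By Bayes' rule, posterior ∝ prior × likelihood:
  Transmitter T1: 0.05 × 0.01 = 0.0005
  Transmitter T3: 0.05 × 0.024 = 0.0012
  Transmitter T6: 0.15 × 0.26 = 0.039
  Transmitter T4: 0.75 × 0.028 = 0.021
Sum = 0.0617.
P(Transmitter T1 | evidence) = 0.0005 / 0.0617 ≈ 0.008.

0.008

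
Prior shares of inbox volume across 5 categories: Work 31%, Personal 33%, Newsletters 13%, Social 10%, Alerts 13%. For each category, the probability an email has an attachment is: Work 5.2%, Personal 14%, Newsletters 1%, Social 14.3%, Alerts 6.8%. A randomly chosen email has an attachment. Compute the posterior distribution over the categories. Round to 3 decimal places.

Unnormalized posteriors (prior × likelihood):
  Work: 0.31 × 0.052 = 0.01612
  Personal: 0.33 × 0.14 = 0.0462
  Newsletters: 0.13 × 0.01 = 0.0013
  Social: 0.1 × 0.143 = 0.0143
  Alerts: 0.13 × 0.068 = 0.00884
Normalizing constant = 0.08676.
P(Work | attachment) = 0.01612/0.08676 ≈ 0.186
P(Personal | attachment) = 0.0462/0.08676 ≈ 0.533
P(Newsletters | attachment) = 0.0013/0.08676 ≈ 0.015
P(Social | attachment) = 0.0143/0.08676 ≈ 0.165
P(Alerts | attachment) = 0.00884/0.08676 ≈ 0.102

Work 0.186, Personal 0.533, Newsletters 0.015, Social 0.165, Alerts 0.102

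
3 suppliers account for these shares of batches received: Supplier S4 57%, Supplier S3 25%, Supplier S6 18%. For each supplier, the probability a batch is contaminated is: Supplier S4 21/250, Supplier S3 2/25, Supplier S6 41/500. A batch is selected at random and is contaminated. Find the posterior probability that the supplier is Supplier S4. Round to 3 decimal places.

0.579

Compute prior × likelihood for every hypothesis:
  Supplier S4: 0.57 × 0.084 = 0.04788
  Supplier S3: 0.25 × 0.08 = 0.02
  Supplier S6: 0.18 × 0.082 = 0.01476
Total = 0.08264.
P(Supplier S4 | evidence) = 0.04788 / 0.08264 ≈ 0.579.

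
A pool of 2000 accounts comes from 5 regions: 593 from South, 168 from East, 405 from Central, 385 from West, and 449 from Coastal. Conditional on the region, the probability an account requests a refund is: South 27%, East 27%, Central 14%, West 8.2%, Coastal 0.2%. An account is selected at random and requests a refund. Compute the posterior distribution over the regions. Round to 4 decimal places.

South 0.5434, East 0.1540, Central 0.1924, West 0.1071, Coastal 0.0030

Compute prior × likelihood for every hypothesis:
  South: 0.2965 × 0.27 = 0.080055
  East: 0.084 × 0.27 = 0.02268
  Central: 0.2025 × 0.14 = 0.02835
  West: 0.1925 × 0.082 = 0.015785
  Coastal: 0.2245 × 0.002 = 0.000449
Total = 0.147319.
P(South | refund) = 0.080055/0.147319 ≈ 0.5434
P(East | refund) = 0.02268/0.147319 ≈ 0.1540
P(Central | refund) = 0.02835/0.147319 ≈ 0.1924
P(West | refund) = 0.015785/0.147319 ≈ 0.1071
P(Coastal | refund) = 0.000449/0.147319 ≈ 0.0030
(Check: 0.5434+0.1540+0.1924+0.1071+0.0030 = 0.9999.)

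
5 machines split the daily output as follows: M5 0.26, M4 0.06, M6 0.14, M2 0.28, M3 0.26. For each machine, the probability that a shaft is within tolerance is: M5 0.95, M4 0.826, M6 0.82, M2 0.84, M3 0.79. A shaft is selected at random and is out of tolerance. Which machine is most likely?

M3

Taking complements, P(oversize | each) = M5 0.05, M4 0.174, M6 0.18, M2 0.16, M3 0.21.
Compute prior × likelihood for every hypothesis:
  M5: 0.26 × 0.05 = 0.013
  M4: 0.06 × 0.174 = 0.01044
  M6: 0.14 × 0.18 = 0.0252
  M2: 0.28 × 0.16 = 0.0448
  M3: 0.26 × 0.21 = 0.0546
Normalizing constant = 0.14804.
Largest term belongs to M3, so M3 is most probable.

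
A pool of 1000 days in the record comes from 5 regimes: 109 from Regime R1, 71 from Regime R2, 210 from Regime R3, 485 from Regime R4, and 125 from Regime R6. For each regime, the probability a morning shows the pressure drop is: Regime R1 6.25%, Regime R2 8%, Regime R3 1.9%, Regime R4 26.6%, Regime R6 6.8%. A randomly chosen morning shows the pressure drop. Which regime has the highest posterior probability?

Regime R4

By Bayes' rule, posterior ∝ prior × likelihood:
  Regime R1: 0.109 × 0.0625 = 0.0068125
  Regime R2: 0.071 × 0.08 = 0.00568
  Regime R3: 0.21 × 0.019 = 0.00399
  Regime R4: 0.485 × 0.266 = 0.12901
  Regime R6: 0.125 × 0.068 = 0.0085
Total = 0.1539925.
Largest term belongs to Regime R4, so Regime R4 is most probable.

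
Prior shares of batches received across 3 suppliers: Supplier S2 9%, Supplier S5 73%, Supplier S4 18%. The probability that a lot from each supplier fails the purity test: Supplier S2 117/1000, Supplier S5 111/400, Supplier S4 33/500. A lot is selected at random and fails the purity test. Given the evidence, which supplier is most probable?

Compute prior × likelihood for every hypothesis:
  Supplier S2: 0.09 × 0.117 = 0.01053
  Supplier S5: 0.73 × 0.2775 = 0.202575
  Supplier S4: 0.18 × 0.066 = 0.01188
Normalizing constant = 0.224985.
Largest term belongs to Supplier S5, so Supplier S5 is most probable.

Supplier S5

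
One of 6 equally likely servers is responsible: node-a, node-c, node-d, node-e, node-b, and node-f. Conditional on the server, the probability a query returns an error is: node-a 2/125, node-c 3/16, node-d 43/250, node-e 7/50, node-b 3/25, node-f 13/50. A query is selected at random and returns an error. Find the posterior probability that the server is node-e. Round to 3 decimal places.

0.156

Since the prior is uniform, the posterior is proportional to the likelihood:
  node-a: 0.016
  node-c: 0.1875
  node-d: 0.172
  node-e: 0.14
  node-b: 0.12
  node-f: 0.26
Normalizing constant = 0.8955.
P(node-e | evidence) = 0.14 / 0.8955 ≈ 0.156.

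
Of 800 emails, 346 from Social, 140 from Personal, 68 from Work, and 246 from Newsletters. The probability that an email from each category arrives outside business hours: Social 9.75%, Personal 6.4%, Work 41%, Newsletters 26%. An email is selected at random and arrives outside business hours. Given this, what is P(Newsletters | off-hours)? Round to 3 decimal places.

Prior × likelihood for each hypothesis:
  Social: 0.4325 × 0.0975 = 0.04216875
  Personal: 0.175 × 0.064 = 0.0112
  Work: 0.085 × 0.41 = 0.03485
  Newsletters: 0.3075 × 0.26 = 0.07995
Total = 0.16816875.
P(Newsletters | evidence) = 0.07995 / 0.16816875 ≈ 0.475.

0.475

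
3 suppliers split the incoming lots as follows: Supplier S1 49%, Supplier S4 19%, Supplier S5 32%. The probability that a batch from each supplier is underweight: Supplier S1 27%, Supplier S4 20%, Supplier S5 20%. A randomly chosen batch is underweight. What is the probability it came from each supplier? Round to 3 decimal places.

Supplier S1 0.565, Supplier S4 0.162, Supplier S5 0.273

Prior × likelihood for each hypothesis:
  Supplier S1: 0.49 × 0.27 = 0.1323
  Supplier S4: 0.19 × 0.2 = 0.038
  Supplier S5: 0.32 × 0.2 = 0.064
Total = 0.2343.
P(Supplier S1 | underweight) = 0.1323/0.2343 ≈ 0.565
P(Supplier S4 | underweight) = 0.038/0.2343 ≈ 0.162
P(Supplier S5 | underweight) = 0.064/0.2343 ≈ 0.273
(Check: 0.565+0.162+0.273 = 1.000.)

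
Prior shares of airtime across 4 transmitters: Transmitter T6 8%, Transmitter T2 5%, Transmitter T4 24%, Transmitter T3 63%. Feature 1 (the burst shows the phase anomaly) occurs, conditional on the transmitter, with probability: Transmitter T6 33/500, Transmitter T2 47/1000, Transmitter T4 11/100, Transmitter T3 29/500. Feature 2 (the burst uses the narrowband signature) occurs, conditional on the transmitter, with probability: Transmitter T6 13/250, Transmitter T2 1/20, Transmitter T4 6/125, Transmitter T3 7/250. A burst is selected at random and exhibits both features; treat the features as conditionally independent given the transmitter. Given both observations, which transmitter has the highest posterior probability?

Transmitter T4

Prior × likelihood for each hypothesis:
  Transmitter T6: 0.08 × 0.066 × 0.052 = 0.00027456
  Transmitter T2: 0.05 × 0.047 × 0.05 = 0.0001175
  Transmitter T4: 0.24 × 0.11 × 0.048 = 0.0012672
  Transmitter T3: 0.63 × 0.058 × 0.028 = 0.00102312
Sum = 0.00268238.
Largest term belongs to Transmitter T4, so Transmitter T4 is most probable.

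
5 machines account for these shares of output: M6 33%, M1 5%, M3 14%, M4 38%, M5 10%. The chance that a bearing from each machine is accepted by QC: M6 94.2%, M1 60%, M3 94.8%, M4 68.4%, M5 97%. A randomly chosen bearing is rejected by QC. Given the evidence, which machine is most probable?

M4

Taking complements, P(rejected | each) = M6 0.058, M1 0.4, M3 0.052, M4 0.316, M5 0.03.
By Bayes' rule, posterior ∝ prior × likelihood:
  M6: 0.33 × 0.058 = 0.01914
  M1: 0.05 × 0.4 = 0.02
  M3: 0.14 × 0.052 = 0.00728
  M4: 0.38 × 0.316 = 0.12008
  M5: 0.1 × 0.03 = 0.003
Total = 0.1695.
Largest term belongs to M4, so M4 is most probable.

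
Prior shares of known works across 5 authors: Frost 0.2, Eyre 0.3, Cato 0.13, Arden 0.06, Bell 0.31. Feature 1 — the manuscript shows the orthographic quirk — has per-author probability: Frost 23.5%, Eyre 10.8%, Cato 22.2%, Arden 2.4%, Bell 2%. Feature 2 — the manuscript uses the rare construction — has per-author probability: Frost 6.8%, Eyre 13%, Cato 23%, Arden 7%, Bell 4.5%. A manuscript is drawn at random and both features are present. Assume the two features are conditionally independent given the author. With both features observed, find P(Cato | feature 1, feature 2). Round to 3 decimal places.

By Bayes' rule, posterior ∝ prior × likelihood:
  Frost: 0.2 × 0.235 × 0.068 = 0.003196
  Eyre: 0.3 × 0.108 × 0.13 = 0.004212
  Cato: 0.13 × 0.222 × 0.23 = 0.0066378
  Arden: 0.06 × 0.024 × 0.07 = 0.0001008
  Bell: 0.31 × 0.02 × 0.045 = 0.000279
Normalizing constant = 0.0144256.
P(Cato | evidence) = 0.0066378 / 0.0144256 ≈ 0.460.

0.460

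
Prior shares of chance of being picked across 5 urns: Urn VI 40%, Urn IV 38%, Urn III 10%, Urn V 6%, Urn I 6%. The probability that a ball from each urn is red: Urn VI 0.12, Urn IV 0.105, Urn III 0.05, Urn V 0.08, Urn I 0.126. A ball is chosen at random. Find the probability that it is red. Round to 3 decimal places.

Compute prior × likelihood for every hypothesis:
  Urn VI: 0.4 × 0.12 = 0.048
  Urn IV: 0.38 × 0.105 = 0.0399
  Urn III: 0.1 × 0.05 = 0.005
  Urn V: 0.06 × 0.08 = 0.0048
  Urn I: 0.06 × 0.126 = 0.00756
P(red) = 0.048 + 0.0399 + 0.005 + 0.0048 + 0.00756 = 0.10526 → 0.105.

0.105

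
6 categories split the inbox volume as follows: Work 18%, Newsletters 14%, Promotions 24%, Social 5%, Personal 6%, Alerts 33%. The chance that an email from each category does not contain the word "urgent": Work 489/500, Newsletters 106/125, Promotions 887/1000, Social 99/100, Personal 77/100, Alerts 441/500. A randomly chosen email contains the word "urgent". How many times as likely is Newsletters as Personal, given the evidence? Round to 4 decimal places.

1.5420

Taking complements, P(urgent-flag | each) = Work 0.022, Newsletters 0.152, Promotions 0.113, Social 0.01, Personal 0.23, Alerts 0.118.
Compute prior × likelihood for every hypothesis:
  Work: 0.18 × 0.022 = 0.00396
  Newsletters: 0.14 × 0.152 = 0.02128
  Promotions: 0.24 × 0.113 = 0.02712
  Social: 0.05 × 0.01 = 0.0005
  Personal: 0.06 × 0.23 = 0.0138
  Alerts: 0.33 × 0.118 = 0.03894
Normalizing constant = 0.1056.
The ratio is 0.02128 / 0.0138 (the normalizer cancels) = 1.5420.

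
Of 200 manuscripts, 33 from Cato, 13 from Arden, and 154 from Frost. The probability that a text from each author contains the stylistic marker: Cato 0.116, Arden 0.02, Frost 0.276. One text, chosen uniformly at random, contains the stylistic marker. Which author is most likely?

Compute prior × likelihood for every hypothesis:
  Cato: 0.165 × 0.116 = 0.01914
  Arden: 0.065 × 0.02 = 0.0013
  Frost: 0.77 × 0.276 = 0.21252
Total = 0.23296.
Largest term belongs to Frost, so Frost is most probable.

Frost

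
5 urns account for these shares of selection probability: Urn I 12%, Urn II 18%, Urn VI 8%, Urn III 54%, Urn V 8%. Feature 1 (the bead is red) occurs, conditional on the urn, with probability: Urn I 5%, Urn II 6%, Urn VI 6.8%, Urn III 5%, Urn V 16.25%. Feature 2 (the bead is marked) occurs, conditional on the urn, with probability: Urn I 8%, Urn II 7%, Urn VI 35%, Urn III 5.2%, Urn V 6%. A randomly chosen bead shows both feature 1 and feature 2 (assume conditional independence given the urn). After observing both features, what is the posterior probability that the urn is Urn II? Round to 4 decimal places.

Prior × likelihood for each hypothesis:
  Urn I: 0.12 × 0.05 × 0.08 = 0.00048
  Urn II: 0.18 × 0.06 × 0.07 = 0.000756
  Urn VI: 0.08 × 0.068 × 0.35 = 0.001904
  Urn III: 0.54 × 0.05 × 0.052 = 0.001404
  Urn V: 0.08 × 0.1625 × 0.06 = 0.00078
Sum = 0.005324.
P(Urn II | evidence) = 0.000756 / 0.005324 ≈ 0.1420.

0.1420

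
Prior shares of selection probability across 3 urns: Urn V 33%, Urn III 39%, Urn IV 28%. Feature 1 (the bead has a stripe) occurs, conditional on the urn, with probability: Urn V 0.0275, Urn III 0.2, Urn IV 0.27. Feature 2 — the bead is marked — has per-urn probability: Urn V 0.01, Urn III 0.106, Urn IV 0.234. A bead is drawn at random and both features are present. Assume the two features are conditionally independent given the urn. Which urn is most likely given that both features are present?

Urn IV

Prior × likelihood for each hypothesis:
  Urn V: 0.33 × 0.0275 × 0.01 = 0.00009075
  Urn III: 0.39 × 0.2 × 0.106 = 0.008268
  Urn IV: 0.28 × 0.27 × 0.234 = 0.0176904
Total = 0.02604915.
Largest term belongs to Urn IV, so Urn IV is most probable.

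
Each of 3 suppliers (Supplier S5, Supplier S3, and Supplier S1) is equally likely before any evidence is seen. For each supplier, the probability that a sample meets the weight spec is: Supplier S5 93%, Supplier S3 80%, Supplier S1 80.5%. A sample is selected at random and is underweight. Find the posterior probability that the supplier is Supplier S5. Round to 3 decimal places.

Taking complements, P(underweight | each) = Supplier S5 0.07, Supplier S3 0.2, Supplier S1 0.195.
With a uniform prior (1/3 each), posterior ∝ likelihood:
  Supplier S5: 0.07
  Supplier S3: 0.2
  Supplier S1: 0.195
Sum = 0.465.
P(Supplier S5 | evidence) = 0.07 / 0.465 ≈ 0.151.

0.151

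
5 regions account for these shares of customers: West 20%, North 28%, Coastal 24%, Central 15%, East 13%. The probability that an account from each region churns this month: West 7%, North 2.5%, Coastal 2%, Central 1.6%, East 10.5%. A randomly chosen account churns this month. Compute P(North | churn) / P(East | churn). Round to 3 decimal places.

By Bayes' rule, posterior ∝ prior × likelihood:
  West: 0.2 × 0.07 = 0.014
  North: 0.28 × 0.025 = 0.007
  Coastal: 0.24 × 0.02 = 0.0048
  Central: 0.15 × 0.016 = 0.0024
  East: 0.13 × 0.105 = 0.01365
Sum = 0.04185.
The ratio is 0.007 / 0.01365 (the normalizer cancels) = 0.513.

0.513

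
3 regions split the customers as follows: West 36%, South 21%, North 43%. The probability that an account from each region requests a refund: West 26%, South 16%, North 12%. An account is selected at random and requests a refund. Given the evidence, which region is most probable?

West

Unnormalized posteriors (prior × likelihood):
  West: 0.36 × 0.26 = 0.0936
  South: 0.21 × 0.16 = 0.0336
  North: 0.43 × 0.12 = 0.0516
Normalizing constant = 0.1788.
Largest term belongs to West, so West is most probable.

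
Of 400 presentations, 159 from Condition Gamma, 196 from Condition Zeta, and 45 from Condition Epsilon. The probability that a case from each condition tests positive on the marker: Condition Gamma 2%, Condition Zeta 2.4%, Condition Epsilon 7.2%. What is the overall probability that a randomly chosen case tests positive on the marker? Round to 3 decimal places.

By Bayes' rule, posterior ∝ prior × likelihood:
  Condition Gamma: 0.3975 × 0.02 = 0.00795
  Condition Zeta: 0.49 × 0.024 = 0.01176
  Condition Epsilon: 0.1125 × 0.072 = 0.0081
P(marker-positive) = 0.00795 + 0.01176 + 0.0081 = 0.02781 → 0.028.

0.028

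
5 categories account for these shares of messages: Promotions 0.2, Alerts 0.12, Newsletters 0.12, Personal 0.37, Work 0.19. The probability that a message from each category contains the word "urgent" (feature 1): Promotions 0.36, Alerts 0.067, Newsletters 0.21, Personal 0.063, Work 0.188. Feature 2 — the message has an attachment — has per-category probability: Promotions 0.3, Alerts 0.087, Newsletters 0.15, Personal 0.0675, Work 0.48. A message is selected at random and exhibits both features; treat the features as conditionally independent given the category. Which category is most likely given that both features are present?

Promotions

Compute prior × likelihood for every hypothesis:
  Promotions: 0.2 × 0.36 × 0.3 = 0.0216
  Alerts: 0.12 × 0.067 × 0.087 = 0.00069948
  Newsletters: 0.12 × 0.21 × 0.15 = 0.00378
  Personal: 0.37 × 0.063 × 0.0675 = 0.001573425
  Work: 0.19 × 0.188 × 0.48 = 0.0171456
Total = 0.044798505.
Largest term belongs to Promotions, so Promotions is most probable.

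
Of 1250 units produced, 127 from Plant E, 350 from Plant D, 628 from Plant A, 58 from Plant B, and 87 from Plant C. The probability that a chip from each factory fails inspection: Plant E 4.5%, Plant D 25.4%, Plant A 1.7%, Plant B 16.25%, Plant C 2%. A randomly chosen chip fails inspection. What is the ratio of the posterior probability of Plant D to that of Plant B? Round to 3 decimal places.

Unnormalized posteriors (prior × likelihood):
  Plant E: 0.1016 × 0.045 = 0.004572
  Plant D: 0.28 × 0.254 = 0.07112
  Plant A: 0.5024 × 0.017 = 0.0085408
  Plant B: 0.0464 × 0.1625 = 0.00754
  Plant C: 0.0696 × 0.02 = 0.001392
Normalizing constant = 0.0931648.
The ratio is 0.07112 / 0.00754 (the normalizer cancels) = 9.432.

9.432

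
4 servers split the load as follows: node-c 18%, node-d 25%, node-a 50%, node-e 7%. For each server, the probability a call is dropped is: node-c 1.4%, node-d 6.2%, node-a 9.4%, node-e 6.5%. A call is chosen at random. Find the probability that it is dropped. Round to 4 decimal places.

By Bayes' rule, posterior ∝ prior × likelihood:
  node-c: 0.18 × 0.014 = 0.00252
  node-d: 0.25 × 0.062 = 0.0155
  node-a: 0.5 × 0.094 = 0.047
  node-e: 0.07 × 0.065 = 0.00455
P(dropped) = 0.00252 + 0.0155 + 0.047 + 0.00455 = 0.06957 → 0.0696.

0.0696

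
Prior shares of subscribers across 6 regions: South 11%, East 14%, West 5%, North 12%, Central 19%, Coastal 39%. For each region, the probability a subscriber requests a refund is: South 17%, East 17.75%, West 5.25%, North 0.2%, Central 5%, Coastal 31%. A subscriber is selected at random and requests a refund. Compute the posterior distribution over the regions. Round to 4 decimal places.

Unnormalized posteriors (prior × likelihood):
  South: 0.11 × 0.17 = 0.0187
  East: 0.14 × 0.1775 = 0.02485
  West: 0.05 × 0.0525 = 0.002625
  North: 0.12 × 0.002 = 0.00024
  Central: 0.19 × 0.05 = 0.0095
  Coastal: 0.39 × 0.31 = 0.1209
Sum = 0.176815.
P(South | refund) = 0.0187/0.176815 ≈ 0.1058
P(East | refund) = 0.02485/0.176815 ≈ 0.1405
P(West | refund) = 0.002625/0.176815 ≈ 0.0148
P(North | refund) = 0.00024/0.176815 ≈ 0.0014
P(Central | refund) = 0.0095/0.176815 ≈ 0.0537
P(Coastal | refund) = 0.1209/0.176815 ≈ 0.6838

South 0.1058, East 0.1405, West 0.0148, North 0.0014, Central 0.0537, Coastal 0.6838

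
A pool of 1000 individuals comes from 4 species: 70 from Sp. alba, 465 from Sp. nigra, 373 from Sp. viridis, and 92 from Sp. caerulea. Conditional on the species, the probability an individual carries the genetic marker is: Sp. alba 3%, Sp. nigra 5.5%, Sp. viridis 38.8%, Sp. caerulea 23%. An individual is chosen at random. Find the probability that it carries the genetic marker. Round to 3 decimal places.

Prior × likelihood for each hypothesis:
  Sp. alba: 0.07 × 0.03 = 0.0021
  Sp. nigra: 0.465 × 0.055 = 0.025575
  Sp. viridis: 0.373 × 0.388 = 0.144724
  Sp. caerulea: 0.092 × 0.23 = 0.02116
P(marker) = 0.0021 + 0.025575 + 0.144724 + 0.02116 = 0.193559 → 0.194.

0.194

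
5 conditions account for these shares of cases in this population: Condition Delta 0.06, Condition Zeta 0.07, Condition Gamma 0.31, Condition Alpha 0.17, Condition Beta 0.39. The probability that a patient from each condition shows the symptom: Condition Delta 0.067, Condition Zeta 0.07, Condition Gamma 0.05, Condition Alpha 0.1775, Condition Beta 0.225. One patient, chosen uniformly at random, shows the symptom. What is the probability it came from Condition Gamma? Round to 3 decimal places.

0.109

By Bayes' rule, posterior ∝ prior × likelihood:
  Condition Delta: 0.06 × 0.067 = 0.00402
  Condition Zeta: 0.07 × 0.07 = 0.0049
  Condition Gamma: 0.31 × 0.05 = 0.0155
  Condition Alpha: 0.17 × 0.1775 = 0.030175
  Condition Beta: 0.39 × 0.225 = 0.08775
Total = 0.142345.
P(Condition Gamma | evidence) = 0.0155 / 0.142345 ≈ 0.109.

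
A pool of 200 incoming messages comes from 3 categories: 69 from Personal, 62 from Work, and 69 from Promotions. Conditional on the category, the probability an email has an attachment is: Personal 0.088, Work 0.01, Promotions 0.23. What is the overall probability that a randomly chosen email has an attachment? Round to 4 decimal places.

Compute prior × likelihood for every hypothesis:
  Personal: 0.345 × 0.088 = 0.03036
  Work: 0.31 × 0.01 = 0.0031
  Promotions: 0.345 × 0.23 = 0.07935
P(attachment) = 0.03036 + 0.0031 + 0.07935 = 0.11281 → 0.1128.

0.1128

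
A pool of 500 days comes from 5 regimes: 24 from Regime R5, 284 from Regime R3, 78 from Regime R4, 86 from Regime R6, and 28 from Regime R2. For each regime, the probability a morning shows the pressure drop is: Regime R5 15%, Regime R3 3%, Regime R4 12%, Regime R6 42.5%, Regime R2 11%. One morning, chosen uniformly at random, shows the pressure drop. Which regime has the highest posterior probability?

Regime R6

Unnormalized posteriors (prior × likelihood):
  Regime R5: 0.048 × 0.15 = 0.0072
  Regime R3: 0.568 × 0.03 = 0.01704
  Regime R4: 0.156 × 0.12 = 0.01872
  Regime R6: 0.172 × 0.425 = 0.0731
  Regime R2: 0.056 × 0.11 = 0.00616
Total = 0.12222.
Largest term belongs to Regime R6, so Regime R6 is most probable.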